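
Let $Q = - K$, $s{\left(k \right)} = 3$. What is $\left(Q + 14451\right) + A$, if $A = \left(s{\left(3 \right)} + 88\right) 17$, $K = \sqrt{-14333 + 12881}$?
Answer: $15998 - 22 i \sqrt{3} \approx 15998.0 - 38.105 i$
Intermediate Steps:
$K = 22 i \sqrt{3}$ ($K = \sqrt{-1452} = 22 i \sqrt{3} \approx 38.105 i$)
$Q = - 22 i \sqrt{3} \approx - 38.105 i$
$A = 1547$ ($A = \left(3 + 88\right) 17 = 91 \cdot 17 = 1547$)
$\left(Q + 14451\right) + A = \left(- 22 i \sqrt{3} + 14451\right) + 1547 = \left(14451 - 22 i \sqrt{3}\right) + 1547 = 15998 - 22 i \sqrt{3}$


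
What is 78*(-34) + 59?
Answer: -2593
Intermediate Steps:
78*(-34) + 59 = -2652 + 59 = -2593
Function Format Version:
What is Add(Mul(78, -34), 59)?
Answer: -2593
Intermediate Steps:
Add(Mul(78, -34), 59) = Add(-2652, 59) = -2593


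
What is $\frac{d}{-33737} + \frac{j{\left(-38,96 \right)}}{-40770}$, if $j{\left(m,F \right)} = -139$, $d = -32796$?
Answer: $\frac{1341782363}{1375457490} \approx 0.97552$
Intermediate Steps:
$\frac{d}{-33737} + \frac{j{\left(-38,96 \right)}}{-40770} = - \frac{32796}{-33737} - \frac{139}{-40770} = \left(-32796\right) \left(- \frac{1}{33737}\right) - - \frac{139}{40770} = \frac{32796}{33737} + \frac{139}{40770} = \frac{1341782363}{1375457490}$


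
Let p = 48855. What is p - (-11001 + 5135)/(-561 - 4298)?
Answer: 237380579/4859 ≈ 48854.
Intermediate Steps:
p - (-11001 + 5135)/(-561 - 4298) = 48855 - (-11001 + 5135)/(-561 - 4298) = 48855 - (-5866)/(-4859) = 48855 - (-5866)*(-1)/4859 = 48855 - 1*5866/4859 = 48855 - 5866/4859 = 237380579/4859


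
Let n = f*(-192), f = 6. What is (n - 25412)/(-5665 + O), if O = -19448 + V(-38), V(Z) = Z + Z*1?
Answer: 26564/25189 ≈ 1.0546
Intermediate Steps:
V(Z) = 2*Z (V(Z) = Z + Z = 2*Z)
O = -19524 (O = -19448 + 2*(-38) = -19448 - 76 = -19524)
n = -1152 (n = 6*(-192) = -1152)
(n - 25412)/(-5665 + O) = (-1152 - 25412)/(-5665 - 19524) = -26564/(-25189) = -26564*(-1/25189) = 26564/25189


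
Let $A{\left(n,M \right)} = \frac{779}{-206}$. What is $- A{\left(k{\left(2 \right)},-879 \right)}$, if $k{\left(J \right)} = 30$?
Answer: $\frac{779}{206} \approx 3.7816$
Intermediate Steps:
$A{\left(n,M \right)} = - \frac{779}{206}$ ($A{\left(n,M \right)} = 779 \left(- \frac{1}{206}\right) = - \frac{779}{206}$)
$- A{\left(k{\left(2 \right)},-879 \right)} = \left(-1\right) \left(- \frac{779}{206}\right) = \frac{779}{206}$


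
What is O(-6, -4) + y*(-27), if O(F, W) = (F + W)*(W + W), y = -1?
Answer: 107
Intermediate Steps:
O(F, W) = 2*W*(F + W) (O(F, W) = (F + W)*(2*W) = 2*W*(F + W))
O(-6, -4) + y*(-27) = 2*(-4)*(-6 - 4) - 1*(-27) = 2*(-4)*(-10) + 27 = 80 + 27 = 107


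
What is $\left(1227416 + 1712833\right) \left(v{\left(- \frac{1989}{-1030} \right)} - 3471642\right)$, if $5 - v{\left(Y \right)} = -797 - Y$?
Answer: $- \frac{10511282006179539}{1030} \approx -1.0205 \cdot 10^{13}$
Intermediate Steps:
$v{\left(Y \right)} = 802 + Y$ ($v{\left(Y \right)} = 5 - \left(-797 - Y\right) = 5 + \left(797 + Y\right) = 802 + Y$)
$\left(1227416 + 1712833\right) \left(v{\left(- \frac{1989}{-1030} \right)} - 3471642\right) = \left(1227416 + 1712833\right) \left(\left(802 - \frac{1989}{-1030}\right) - 3471642\right) = 2940249 \left(\left(802 - - \frac{1989}{1030}\right) - 3471642\right) = 2940249 \left(\left(802 + \frac{1989}{1030}\right) - 3471642\right) = 2940249 \left(\frac{828049}{1030} - 3471642\right) = 2940249 \left(- \frac{3574963211}{1030}\right) = - \frac{10511282006179539}{1030}$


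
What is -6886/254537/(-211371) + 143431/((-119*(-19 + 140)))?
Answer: -7716837303347323/774691257528573 ≈ -9.9612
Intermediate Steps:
-6886/254537/(-211371) + 143431/((-119*(-19 + 140))) = -6886*1/254537*(-1/211371) + 143431/((-119*121)) = -6886/254537*(-1/211371) + 143431/(-14399) = 6886/53801740227 + 143431*(-1/14399) = 6886/53801740227 - 143431/14399 = -7716837303347323/774691257528573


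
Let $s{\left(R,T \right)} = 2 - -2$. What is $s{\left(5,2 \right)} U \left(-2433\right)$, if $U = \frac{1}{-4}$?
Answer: $2433$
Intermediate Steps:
$U = - \frac{1}{4} \approx -0.25$
$s{\left(R,T \right)} = 4$ ($s{\left(R,T \right)} = 2 + 2 = 4$)
$s{\left(5,2 \right)} U \left(-2433\right) = 4 \left(- \frac{1}{4}\right) \left(-2433\right) = \left(-1\right) \left(-2433\right) = 2433$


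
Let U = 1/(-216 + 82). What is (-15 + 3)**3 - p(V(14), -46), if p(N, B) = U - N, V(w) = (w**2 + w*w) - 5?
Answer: -179693/134 ≈ -1341.0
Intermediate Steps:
U = -1/134 (U = 1/(-134) = -1/134 ≈ -0.0074627)
V(w) = -5 + 2*w**2 (V(w) = (w**2 + w**2) - 5 = 2*w**2 - 5 = -5 + 2*w**2)
p(N, B) = -1/134 - N
(-15 + 3)**3 - p(V(14), -46) = (-15 + 3)**3 - (-1/134 - (-5 + 2*14**2)) = (-12)**3 - (-1/134 - (-5 + 2*196)) = -1728 - (-1/134 - (-5 + 392)) = -1728 - (-1/134 - 1*387) = -1728 - (-1/134 - 387) = -1728 - 1*(-51859/134) = -1728 + 51859/134 = -179693/134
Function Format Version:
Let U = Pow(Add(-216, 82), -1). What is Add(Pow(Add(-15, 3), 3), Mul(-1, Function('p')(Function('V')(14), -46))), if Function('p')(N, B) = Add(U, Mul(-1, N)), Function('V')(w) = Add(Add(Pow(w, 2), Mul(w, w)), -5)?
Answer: Rational(-179693, 134) ≈ -1341.0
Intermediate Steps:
U = Rational(-1, 134) (U = Pow(-134, -1) = Rational(-1, 134) ≈ -0.0074627)
Function('V')(w) = Add(-5, Mul(2, Pow(w, 2))) (Function('V')(w) = Add(Add(Pow(w, 2), Pow(w, 2)), -5) = Add(Mul(2, Pow(w, 2)), -5) = Add(-5, Mul(2, Pow(w, 2))))
Function('p')(N, B) = Add(Rational(-1, 134), Mul(-1, N))
Add(Pow(Add(-15, 3), 3), Mul(-1, Function('p')(Function('V')(14), -46))) = Add(Pow(Add(-15, 3), 3), Mul(-1, Add(Rational(-1, 134), Mul(-1, Add(-5, Mul(2, Pow(14, 2))))))) = Add(Pow(-12, 3), Mul(-1, Add(Rational(-1, 134), Mul(-1, Add(-5, Mul(2, 196)))))) = Add(-1728, Mul(-1, Add(Rational(-1, 134), Mul(-1, Add(-5, 392))))) = Add(-1728, Mul(-1, Add(Rational(-1, 134), Mul(-1, 387)))) = Add(-1728, Mul(-1, Add(Rational(-1, 134), -387))) = Add(-1728, Mul(-1, Rational(-51859, 134))) = Add(-1728, Rational(51859, 134)) = Rational(-179693, 134)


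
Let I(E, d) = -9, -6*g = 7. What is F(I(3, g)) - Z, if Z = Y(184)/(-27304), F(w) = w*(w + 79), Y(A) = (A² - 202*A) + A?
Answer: -2150581/3413 ≈ -630.11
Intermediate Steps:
g = -7/6 (g = -⅙*7 = -7/6 ≈ -1.1667)
Y(A) = A² - 201*A
F(w) = w*(79 + w)
Z = 391/3413 (Z = (184*(-201 + 184))/(-27304) = (184*(-17))*(-1/27304) = -3128*(-1/27304) = 391/3413 ≈ 0.11456)
F(I(3, g)) - Z = -9*(79 - 9) - 1*391/3413 = -9*70 - 391/3413 = -630 - 391/3413 = -2150581/3413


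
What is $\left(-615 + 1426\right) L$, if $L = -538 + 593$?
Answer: $44605$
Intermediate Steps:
$L = 55$
$\left(-615 + 1426\right) L = \left(-615 + 1426\right) 55 = 811 \cdot 55 = 44605$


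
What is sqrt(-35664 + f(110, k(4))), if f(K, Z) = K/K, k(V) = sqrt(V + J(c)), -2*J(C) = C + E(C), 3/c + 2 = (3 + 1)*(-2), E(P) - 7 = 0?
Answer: I*sqrt(35663) ≈ 188.85*I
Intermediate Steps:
E(P) = 7 (E(P) = 7 + 0 = 7)
c = -3/10 (c = 3/(-2 + (3 + 1)*(-2)) = 3/(-2 + 4*(-2)) = 3/(-2 - 8) = 3/(-10) = 3*(-1/10) = -3/10 ≈ -0.30000)
J(C) = -7/2 - C/2 (J(C) = -(C + 7)/2 = -(7 + C)/2 = -7/2 - C/2)
k(V) = sqrt(-67/20 + V) (k(V) = sqrt(V + (-7/2 - 1/2*(-3/10))) = sqrt(V + (-7/2 + 3/20)) = sqrt(V - 67/20) = sqrt(-67/20 + V))
f(K, Z) = 1
sqrt(-35664 + f(110, k(4))) = sqrt(-35664 + 1) = sqrt(-35663) = I*sqrt(35663)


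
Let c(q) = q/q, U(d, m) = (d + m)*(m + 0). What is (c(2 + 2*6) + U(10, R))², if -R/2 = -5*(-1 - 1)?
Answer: 40401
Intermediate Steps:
R = -20 (R = -(-10)*(-1 - 1) = -(-10)*(-2) = -2*10 = -20)
U(d, m) = m*(d + m) (U(d, m) = (d + m)*m = m*(d + m))
c(q) = 1
(c(2 + 2*6) + U(10, R))² = (1 - 20*(10 - 20))² = (1 - 20*(-10))² = (1 + 200)² = 201² = 40401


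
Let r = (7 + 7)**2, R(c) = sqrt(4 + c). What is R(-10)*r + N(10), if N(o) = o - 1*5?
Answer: 5 + 196*I*sqrt(6) ≈ 5.0 + 480.1*I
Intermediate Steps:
N(o) = -5 + o (N(o) = o - 5 = -5 + o)
r = 196 (r = 14**2 = 196)
R(-10)*r + N(10) = sqrt(4 - 10)*196 + (-5 + 10) = sqrt(-6)*196 + 5 = (I*sqrt(6))*196 + 5 = 196*I*sqrt(6) + 5 = 5 + 196*I*sqrt(6)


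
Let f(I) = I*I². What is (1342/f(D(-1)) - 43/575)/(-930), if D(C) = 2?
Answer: -128551/713000 ≈ -0.18030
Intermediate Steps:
f(I) = I³
(1342/f(D(-1)) - 43/575)/(-930) = (1342/(2³) - 43/575)/(-930) = (1342/8 - 43*1/575)*(-1/930) = (1342*(⅛) - 43/575)*(-1/930) = (671/4 - 43/575)*(-1/930) = (385653/2300)*(-1/930) = -128551/713000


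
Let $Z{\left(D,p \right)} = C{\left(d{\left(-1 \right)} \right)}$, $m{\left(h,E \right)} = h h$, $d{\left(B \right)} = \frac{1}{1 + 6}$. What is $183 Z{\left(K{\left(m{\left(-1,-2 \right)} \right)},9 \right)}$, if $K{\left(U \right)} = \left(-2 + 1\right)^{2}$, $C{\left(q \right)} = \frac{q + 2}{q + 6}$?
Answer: $\frac{2745}{43} \approx 63.837$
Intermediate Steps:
$d{\left(B \right)} = \frac{1}{7}$
$m{\left(h,E \right)} = h^{2}$
$C{\left(q \right)} = \frac{2 + q}{6 + q}$
$K{\left(U \right)} = 1$ ($K{\left(U \right)} = \left(-1\right)^{2} = 1$)
$Z{\left(D,p \right)} = \frac{15}{43}$ ($Z{\left(D,p \right)} = \frac{2 + \frac{1}{7}}{6 + \frac{1}{7}} = \frac{1}{\frac{43}{7}} \cdot \frac{15}{7} = \frac{7}{43} \cdot \frac{15}{7} = \frac{15}{43}$)
$183 Z{\left(K{\left(m{\left(-1,-2 \right)} \right)},9 \right)} = 183 \cdot \frac{15}{43} = \frac{2745}{43}$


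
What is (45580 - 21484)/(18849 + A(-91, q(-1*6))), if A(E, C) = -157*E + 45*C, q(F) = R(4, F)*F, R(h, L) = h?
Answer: 3012/4007 ≈ 0.75168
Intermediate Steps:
q(F) = 4*F
(45580 - 21484)/(18849 + A(-91, q(-1*6))) = (45580 - 21484)/(18849 + (-157*(-91) + 45*(4*(-1*6)))) = 24096/(18849 + (14287 + 45*(4*(-6)))) = 24096/(18849 + (14287 + 45*(-24))) = 24096/(18849 + (14287 - 1080)) = 24096/(18849 + 13207) = 24096/32056 = 24096*(1/32056) = 3012/4007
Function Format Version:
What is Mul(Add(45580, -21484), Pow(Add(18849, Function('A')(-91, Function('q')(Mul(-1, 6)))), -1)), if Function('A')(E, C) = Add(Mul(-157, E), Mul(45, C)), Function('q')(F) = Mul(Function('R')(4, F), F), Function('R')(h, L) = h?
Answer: Rational(3012, 4007) ≈ 0.75168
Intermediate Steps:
Function('q')(F) = Mul(4, F)
Mul(Add(45580, -21484), Pow(Add(18849, Function('A')(-91, Function('q')(Mul(-1, 6)))), -1)) = Mul(Add(45580, -21484), Pow(Add(18849, Add(Mul(-157, -91), Mul(45, Mul(4, Mul(-1, 6))))), -1)) = Mul(24096, Pow(Add(18849, Add(14287, Mul(45, Mul(4, -6)))), -1)) = Mul(24096, Pow(Add(18849, Add(14287, Mul(45, -24))), -1)) = Mul(24096, Pow(Add(18849, Add(14287, -1080)), -1)) = Mul(24096, Pow(Add(18849, 13207), -1)) = Mul(24096, Pow(32056, -1)) = Mul(24096, Rational(1, 32056)) = Rational(3012, 4007)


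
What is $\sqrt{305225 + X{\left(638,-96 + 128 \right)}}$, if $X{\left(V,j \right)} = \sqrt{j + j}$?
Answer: $23 \sqrt{577} \approx 552.48$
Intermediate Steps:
$X{\left(V,j \right)} = \sqrt{2} \sqrt{j}$ ($X{\left(V,j \right)} = \sqrt{2 j} = \sqrt{2} \sqrt{j}$)
$\sqrt{305225 + X{\left(638,-96 + 128 \right)}} = \sqrt{305225 + \sqrt{2} \sqrt{-96 + 128}} = \sqrt{305225 + \sqrt{2} \sqrt{32}} = \sqrt{305225 + \sqrt{2} \cdot 4 \sqrt{2}} = \sqrt{305225 + 8} = \sqrt{305233} = 23 \sqrt{577}$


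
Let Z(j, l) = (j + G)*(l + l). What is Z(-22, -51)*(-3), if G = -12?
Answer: -10404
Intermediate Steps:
Z(j, l) = 2*l*(-12 + j) (Z(j, l) = (j - 12)*(l + l) = (-12 + j)*(2*l) = 2*l*(-12 + j))
Z(-22, -51)*(-3) = (2*(-51)*(-12 - 22))*(-3) = (2*(-51)*(-34))*(-3) = 3468*(-3) = -10404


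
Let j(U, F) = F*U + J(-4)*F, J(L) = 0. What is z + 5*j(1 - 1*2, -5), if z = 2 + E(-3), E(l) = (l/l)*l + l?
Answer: 21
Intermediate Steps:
j(U, F) = F*U (j(U, F) = F*U + 0*F = F*U + 0 = F*U)
E(l) = 2*l (E(l) = 1*l + l = l + l = 2*l)
z = -4 (z = 2 + 2*(-3) = 2 - 6 = -4)
z + 5*j(1 - 1*2, -5) = -4 + 5*(-5*(1 - 1*2)) = -4 + 5*(-5*(1 - 2)) = -4 + 5*(-5*(-1)) = -4 + 5*5 = -4 + 25 = 21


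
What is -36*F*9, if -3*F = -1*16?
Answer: -1728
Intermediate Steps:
F = 16/3 (F = -(-1)*16/3 = -1/3*(-16) = 16/3 ≈ 5.3333)
-36*F*9 = -36*16/3*9 = -192*9 = -1728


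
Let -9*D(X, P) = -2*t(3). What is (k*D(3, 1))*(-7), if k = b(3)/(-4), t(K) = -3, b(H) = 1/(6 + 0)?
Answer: -7/36 ≈ -0.19444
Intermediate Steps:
b(H) = ⅙ (b(H) = 1/6 = ⅙)
k = -1/24 (k = (⅙)/(-4) = (⅙)*(-¼) = -1/24 ≈ -0.041667)
D(X, P) = -⅔ (D(X, P) = -(-2)*(-3)/9 = -⅑*6 = -⅔)
(k*D(3, 1))*(-7) = -1/24*(-⅔)*(-7) = (1/36)*(-7) = -7/36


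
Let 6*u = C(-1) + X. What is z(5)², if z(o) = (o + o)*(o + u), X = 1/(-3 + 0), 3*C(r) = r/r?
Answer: 2500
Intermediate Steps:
C(r) = ⅓ (C(r) = (r/r)/3 = (⅓)*1 = ⅓)
X = -⅓ (X = 1/(-3) = -⅓ ≈ -0.33333)
u = 0 (u = (⅓ - ⅓)/6 = (⅙)*0 = 0)
z(o) = 2*o² (z(o) = (o + o)*(o + 0) = (2*o)*o = 2*o²)
z(5)² = (2*5²)² = (2*25)² = 50² = 2500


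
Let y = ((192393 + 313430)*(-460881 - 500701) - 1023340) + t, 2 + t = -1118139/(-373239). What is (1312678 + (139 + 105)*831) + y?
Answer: -60513214172844205/124413 ≈ -4.8639e+11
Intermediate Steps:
t = 123887/124413 (t = -2 - 1118139/(-373239) = -2 - 1118139*(-1/373239) = -2 + 372713/124413 = 123887/124413 ≈ 0.99577)
y = -60513402713529751/124413 (y = ((192393 + 313430)*(-460881 - 500701) - 1023340) + 123887/124413 = (505823*(-961582) - 1023340) + 123887/124413 = (-486390291986 - 1023340) + 123887/124413 = -486391315326 + 123887/124413 = -60513402713529751/124413 ≈ -4.8639e+11)
(1312678 + (139 + 105)*831) + y = (1312678 + (139 + 105)*831) - 60513402713529751/124413 = (1312678 + 244*831) - 60513402713529751/124413 = (1312678 + 202764) - 60513402713529751/124413 = 1515442 - 60513402713529751/124413 = -60513214172844205/124413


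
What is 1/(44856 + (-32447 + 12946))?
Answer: 1/25355 ≈ 3.9440e-5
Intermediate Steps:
1/(44856 + (-32447 + 12946)) = 1/(44856 - 19501) = 1/25355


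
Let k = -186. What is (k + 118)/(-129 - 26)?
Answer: 68/155 ≈ 0.43871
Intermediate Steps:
(k + 118)/(-129 - 26) = (-186 + 118)/(-129 - 26) = -68/(-155) = -68*(-1/155) = 68/155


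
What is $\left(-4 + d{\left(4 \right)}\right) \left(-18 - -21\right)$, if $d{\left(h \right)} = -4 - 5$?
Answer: $-39$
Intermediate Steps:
$d{\left(h \right)} = -9$
$\left(-4 + d{\left(4 \right)}\right) \left(-18 - -21\right) = \left(-4 - 9\right) \left(-18 - -21\right) = - 13 \left(-18 + 21\right) = \left(-13\right) 3 = -39$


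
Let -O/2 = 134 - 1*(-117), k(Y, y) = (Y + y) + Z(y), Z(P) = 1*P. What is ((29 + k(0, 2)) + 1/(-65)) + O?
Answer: -30486/65 ≈ -469.02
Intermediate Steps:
Z(P) = P
k(Y, y) = Y + 2*y (k(Y, y) = (Y + y) + y = Y + 2*y)
O = -502 (O = -2*(134 - 1*(-117)) = -2*(134 + 117) = -2*251 = -502)
((29 + k(0, 2)) + 1/(-65)) + O = ((29 + (0 + 2*2)) + 1/(-65)) - 502 = ((29 + (0 + 4)) - 1/65) - 502 = ((29 + 4) - 1/65) - 502 = (33 - 1/65) - 502 = 2144/65 - 502 = -30486/65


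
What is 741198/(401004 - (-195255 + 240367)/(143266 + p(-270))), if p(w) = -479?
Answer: 52916719413/28629056518 ≈ 1.8484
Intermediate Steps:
741198/(401004 - (-195255 + 240367)/(143266 + p(-270))) = 741198/(401004 - (-195255 + 240367)/(143266 - 479)) = 741198/(401004 - 45112/142787) = 741198/(57258113036/142787) = 741198*(142787/57258113036) = 52916719413/28629056518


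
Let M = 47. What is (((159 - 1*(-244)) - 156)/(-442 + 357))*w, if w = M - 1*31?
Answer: -3952/85 ≈ -46.494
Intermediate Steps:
w = 16 (w = 47 - 1*31 = 47 - 31 = 16)
(((159 - 1*(-244)) - 156)/(-442 + 357))*w = (((159 - 1*(-244)) - 156)/(-442 + 357))*16 = (((159 + 244) - 156)/(-85))*16 = ((403 - 156)*(-1/85))*16 = (247*(-1/85))*16 = -247/85*16 = -3952/85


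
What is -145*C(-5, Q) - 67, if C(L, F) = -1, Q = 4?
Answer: 78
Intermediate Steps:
-145*C(-5, Q) - 67 = -145*(-1) - 67 = 145 - 67 = 78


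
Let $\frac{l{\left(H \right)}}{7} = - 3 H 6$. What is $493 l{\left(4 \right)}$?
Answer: $-248472$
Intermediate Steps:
$l{\left(H \right)} = - 126 H$ ($l{\left(H \right)} = 7 - 3 H 6 = 7 \left(- 18 H\right) = - 126 H$)
$493 l{\left(4 \right)} = 493 \left(\left(-126\right) 4\right) = 493 \left(-504\right) = -248472$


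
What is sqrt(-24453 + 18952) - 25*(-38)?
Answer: 950 + I*sqrt(5501) ≈ 950.0 + 74.169*I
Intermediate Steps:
sqrt(-24453 + 18952) - 25*(-38) = sqrt(-5501) + 950 = I*sqrt(5501) + 950 = 950 + I*sqrt(5501)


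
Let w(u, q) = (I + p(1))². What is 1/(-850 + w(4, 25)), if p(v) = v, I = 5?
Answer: -1/814 ≈ -0.0012285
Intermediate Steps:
w(u, q) = 36 (w(u, q) = (5 + 1)² = 6² = 36)
1/(-850 + w(4, 25)) = 1/(-850 + 36) = 1/(-814) = -1/814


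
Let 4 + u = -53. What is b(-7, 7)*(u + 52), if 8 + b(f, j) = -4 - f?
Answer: 25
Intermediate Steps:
b(f, j) = -12 - f (b(f, j) = -8 + (-4 - f) = -12 - f)
u = -57 (u = -4 - 53 = -57)
b(-7, 7)*(u + 52) = (-12 - 1*(-7))*(-57 + 52) = (-12 + 7)*(-5) = -5*(-5) = 25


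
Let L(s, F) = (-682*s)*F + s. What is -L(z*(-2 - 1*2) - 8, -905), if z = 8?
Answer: 24688440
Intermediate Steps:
L(s, F) = s - 682*F*s (L(s, F) = -682*F*s + s = s - 682*F*s)
-L(z*(-2 - 1*2) - 8, -905) = -(8*(-2 - 1*2) - 8)*(1 - 682*(-905)) = -(8*(-2 - 2) - 8)*(1 + 617210) = -(8*(-4) - 8)*617211 = -(-32 - 8)*617211 = -(-40)*617211 = -1*(-24688440) = 24688440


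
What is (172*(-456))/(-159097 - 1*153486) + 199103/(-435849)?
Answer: -28051704281/136238987967 ≈ -0.20590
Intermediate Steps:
(172*(-456))/(-159097 - 1*153486) + 199103/(-435849) = -78432/(-159097 - 153486) + 199103*(-1/435849) = -78432/(-312583) - 199103/435849 = -78432*(-1/312583) - 199103/435849 = 78432/312583 - 199103/435849 = -28051704281/136238987967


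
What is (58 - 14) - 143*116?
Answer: -16544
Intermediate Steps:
(58 - 14) - 143*116 = 44 - 16588 = -16544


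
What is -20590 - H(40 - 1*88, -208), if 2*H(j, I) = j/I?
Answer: -535343/26 ≈ -20590.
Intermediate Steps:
H(j, I) = j/(2*I) (H(j, I) = (j/I)/2 = j/(2*I))
-20590 - H(40 - 1*88, -208) = -20590 - (40 - 1*88)/(2*(-208)) = -20590 - (40 - 88)*(-1)/(2*208) = -20590 - (-48)*(-1)/(2*208) = -20590 - 1*3/26 = -20590 - 3/26 = -535343/26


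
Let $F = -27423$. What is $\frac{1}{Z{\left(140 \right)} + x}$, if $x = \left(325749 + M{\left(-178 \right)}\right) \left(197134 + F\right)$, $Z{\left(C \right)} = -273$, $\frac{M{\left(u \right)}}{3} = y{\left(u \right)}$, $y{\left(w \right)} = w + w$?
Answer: $\frac{1}{55101936918} \approx 1.8148 \cdot 10^{-11}$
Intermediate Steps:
$y{\left(w \right)} = 2 w$
$M{\left(u \right)} = 6 u$ ($M{\left(u \right)} = 3 \cdot 2 u = 6 u$)
$x = 55101937191$ ($x = \left(325749 + 6 \left(-178\right)\right) \left(197134 - 27423\right) = \left(325749 - 1068\right) 169711 = 324681 \cdot 169711 = 55101937191$)
$\frac{1}{Z{\left(140 \right)} + x} = \frac{1}{-273 + 55101937191} = \frac{1}{55101936918}$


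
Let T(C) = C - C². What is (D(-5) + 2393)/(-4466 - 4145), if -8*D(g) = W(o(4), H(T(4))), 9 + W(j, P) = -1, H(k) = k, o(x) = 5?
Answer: -9577/34444 ≈ -0.27805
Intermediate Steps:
W(j, P) = -10 (W(j, P) = -9 - 1 = -10)
D(g) = 5/4 (D(g) = -⅛*(-10) = 5/4)
(D(-5) + 2393)/(-4466 - 4145) = (5/4 + 2393)/(-4466 - 4145) = (9577/4)/(-8611) = (9577/4)*(-1/8611) = -9577/34444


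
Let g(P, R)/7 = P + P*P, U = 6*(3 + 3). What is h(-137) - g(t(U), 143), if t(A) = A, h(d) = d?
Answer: -9461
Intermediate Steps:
U = 36 (U = 6*6 = 36)
g(P, R) = 7*P + 7*P² (g(P, R) = 7*(P + P*P) = 7*(P + P²) = 7*P + 7*P²)
h(-137) - g(t(U), 143) = -137 - 7*36*(1 + 36) = -137 - 7*36*37 = -137 - 1*9324 = -137 - 9324 = -9461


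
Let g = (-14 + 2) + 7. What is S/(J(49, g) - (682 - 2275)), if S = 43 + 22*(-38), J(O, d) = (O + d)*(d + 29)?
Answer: -793/2649 ≈ -0.29936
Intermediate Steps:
g = -5 (g = -12 + 7 = -5)
J(O, d) = (29 + d)*(O + d) (J(O, d) = (O + d)*(29 + d) = (29 + d)*(O + d))
S = -793 (S = 43 - 836 = -793)
S/(J(49, g) - (682 - 2275)) = -793/(((-5)² + 29*49 + 29*(-5) + 49*(-5)) - (682 - 2275)) = -793/((25 + 1421 - 145 - 245) - 1*(-1593)) = -793/(1056 + 1593) = -793/2649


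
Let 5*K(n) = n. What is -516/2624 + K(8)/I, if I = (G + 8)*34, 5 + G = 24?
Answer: -293431/1505520 ≈ -0.19490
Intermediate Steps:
G = 19 (G = -5 + 24 = 19)
K(n) = n/5
I = 918 (I = (19 + 8)*34 = 27*34 = 918)
-516/2624 + K(8)/I = -516/2624 + ((⅕)*8)/918 = -516*1/2624 + (8/5)*(1/918) = -129/656 + 4/2295 = -293431/1505520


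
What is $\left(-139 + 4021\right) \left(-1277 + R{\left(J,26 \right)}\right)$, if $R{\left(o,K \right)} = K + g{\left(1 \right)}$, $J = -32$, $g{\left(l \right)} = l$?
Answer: $-4852500$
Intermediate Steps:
$R{\left(o,K \right)} = 1 + K$ ($R{\left(o,K \right)} = K + 1 = 1 + K$)
$\left(-139 + 4021\right) \left(-1277 + R{\left(J,26 \right)}\right) = \left(-139 + 4021\right) \left(-1277 + \left(1 + 26\right)\right) = 3882 \left(-1277 + 27\right) = 3882 \left(-1250\right) = -4852500$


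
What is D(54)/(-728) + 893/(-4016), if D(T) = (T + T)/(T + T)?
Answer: -81765/365456 ≈ -0.22373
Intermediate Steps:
D(T) = 1 (D(T) = (2*T)/((2*T)) = (2*T)*(1/(2*T)) = 1)
D(54)/(-728) + 893/(-4016) = 1/(-728) + 893/(-4016) = 1*(-1/728) + 893*(-1/4016) = -1/728 - 893/4016 = -81765/365456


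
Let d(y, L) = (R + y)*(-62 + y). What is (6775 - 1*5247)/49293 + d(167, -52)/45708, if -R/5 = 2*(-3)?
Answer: 363155843/751028148 ≈ 0.48354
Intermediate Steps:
R = 30 (R = -10*(-3) = -5*(-6) = 30)
d(y, L) = (-62 + y)*(30 + y) (d(y, L) = (30 + y)*(-62 + y) = (-62 + y)*(30 + y))
(6775 - 1*5247)/49293 + d(167, -52)/45708 = (6775 - 1*5247)/49293 + (-1860 + 167² - 32*167)/45708 = (6775 - 5247)*(1/49293) + (-1860 + 27889 - 5344)*(1/45708) = 1528*(1/49293) + 20685*(1/45708) = 1528/49293 + 6895/15236 = 363155843/751028148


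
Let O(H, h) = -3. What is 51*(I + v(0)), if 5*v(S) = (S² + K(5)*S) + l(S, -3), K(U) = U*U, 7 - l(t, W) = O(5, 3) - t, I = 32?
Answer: 1734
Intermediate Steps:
l(t, W) = 10 + t (l(t, W) = 7 - (-3 - t) = 7 + (3 + t) = 10 + t)
K(U) = U²
v(S) = 2 + S²/5 + 26*S/5 (v(S) = ((S² + 5²*S) + (10 + S))/5 = ((S² + 25*S) + (10 + S))/5 = (10 + S² + 26*S)/5 = 2 + S²/5 + 26*S/5)
51*(I + v(0)) = 51*(32 + (2 + (⅕)*0² + (26/5)*0)) = 51*(32 + (2 + (⅕)*0 + 0)) = 51*(32 + (2 + 0 + 0)) = 51*(32 + 2) = 51*34 = 1734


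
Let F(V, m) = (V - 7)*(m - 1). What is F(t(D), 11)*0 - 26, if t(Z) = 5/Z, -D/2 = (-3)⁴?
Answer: -26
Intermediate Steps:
D = -162 (D = -2*(-3)⁴ = -2*81 = -162)
F(V, m) = (-1 + m)*(-7 + V) (F(V, m) = (-7 + V)*(-1 + m) = (-1 + m)*(-7 + V))
F(t(D), 11)*0 - 26 = (7 - 5/(-162) - 7*11 + (5/(-162))*11)*0 - 26 = (7 - 5*(-1)/162 - 77 + (5*(-1/162))*11)*0 - 26 = (7 - 1*(-5/162) - 77 - 5/162*11)*0 - 26 = (7 + 5/162 - 77 - 55/162)*0 - 26 = -5695/81*0 - 26 = 0 - 26 = -26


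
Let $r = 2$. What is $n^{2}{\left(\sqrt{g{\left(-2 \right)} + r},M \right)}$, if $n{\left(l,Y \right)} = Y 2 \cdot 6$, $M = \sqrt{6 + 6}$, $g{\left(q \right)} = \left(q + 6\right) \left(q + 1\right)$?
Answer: $1728$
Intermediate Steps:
$g{\left(q \right)} = \left(1 + q\right) \left(6 + q\right)$ ($g{\left(q \right)} = \left(6 + q\right) \left(1 + q\right) = \left(1 + q\right) \left(6 + q\right)$)
$M = 2 \sqrt{3}$ ($M = \sqrt{12} = 2 \sqrt{3} \approx 3.4641$)
$n{\left(l,Y \right)} = 12 Y$ ($n{\left(l,Y \right)} = 2 Y 6 = 12 Y$)
$n^{2}{\left(\sqrt{g{\left(-2 \right)} + r},M \right)} = \left(12 \cdot 2 \sqrt{3}\right)^{2} = \left(24 \sqrt{3}\right)^{2} = 1728$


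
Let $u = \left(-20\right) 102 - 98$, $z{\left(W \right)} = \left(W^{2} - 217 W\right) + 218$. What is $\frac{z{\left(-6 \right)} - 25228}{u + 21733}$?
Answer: $- \frac{23672}{19595} \approx -1.2081$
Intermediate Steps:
$z{\left(W \right)} = 218 + W^{2} - 217 W$
$u = -2138$ ($u = -2040 - 98 = -2138$)
$\frac{z{\left(-6 \right)} - 25228}{u + 21733} = \frac{\left(218 + \left(-6\right)^{2} - -1302\right) - 25228}{-2138 + 21733} = \frac{\left(218 + 36 + 1302\right) - 25228}{19595} = \left(1556 - 25228\right) \frac{1}{19595} = \left(-23672\right) \frac{1}{19595} = - \frac{23672}{19595}$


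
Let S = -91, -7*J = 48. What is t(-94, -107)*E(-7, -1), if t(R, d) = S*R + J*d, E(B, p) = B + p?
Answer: -520112/7 ≈ -74302.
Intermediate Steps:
J = -48/7 (J = -⅐*48 = -48/7 ≈ -6.8571)
t(R, d) = -91*R - 48*d/7
t(-94, -107)*E(-7, -1) = (-91*(-94) - 48/7*(-107))*(-7 - 1) = (8554 + 5136/7)*(-8) = (65014/7)*(-8) = -520112/7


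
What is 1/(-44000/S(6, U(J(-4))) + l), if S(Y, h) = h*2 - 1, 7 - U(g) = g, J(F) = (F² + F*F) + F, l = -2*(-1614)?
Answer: 43/182804 ≈ 0.00023522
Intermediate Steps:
l = 3228
J(F) = F + 2*F² (J(F) = (F² + F²) + F = 2*F² + F = F + 2*F²)
U(g) = 7 - g
S(Y, h) = -1 + 2*h (S(Y, h) = 2*h - 1 = -1 + 2*h)
1/(-44000/S(6, U(J(-4))) + l) = 1/(-44000/(-1 + 2*(7 - (-4)*(1 + 2*(-4)))) + 3228) = 1/(-44000/(-1 + 2*(7 - (-4)*(1 - 8))) + 3228) = 1/(-44000/(-1 + 2*(7 - (-4)*(-7))) + 3228) = 1/(-44000/(-1 + 2*(7 - 1*28)) + 3228) = 1/(-44000/(-1 + 2*(7 - 28)) + 3228) = 1/(-44000/(-1 + 2*(-21)) + 3228) = 1/(-44000/(-1 - 42) + 3228) = 1/(-44000/(-43) + 3228) = 1/(-44000*(-1/43) + 3228) = 1/(44000/43 + 3228) = 1/(182804/43) = 43/182804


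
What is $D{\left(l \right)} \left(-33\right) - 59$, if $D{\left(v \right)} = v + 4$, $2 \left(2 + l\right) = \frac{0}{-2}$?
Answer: $-125$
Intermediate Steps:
$l = -2$ ($l = -2 + \frac{0 \frac{1}{-2}}{2} = -2 + \frac{0 \left(- \frac{1}{2}\right)}{2} = -2 + \frac{1}{2} \cdot 0 = -2 + 0 = -2$)
$D{\left(v \right)} = 4 + v$
$D{\left(l \right)} \left(-33\right) - 59 = \left(4 - 2\right) \left(-33\right) - 59 = 2 \left(-33\right) - 59 = -66 - 59 = -125$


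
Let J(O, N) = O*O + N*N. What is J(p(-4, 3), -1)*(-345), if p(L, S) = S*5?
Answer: -77970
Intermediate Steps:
p(L, S) = 5*S
J(O, N) = N**2 + O**2 (J(O, N) = O**2 + N**2 = N**2 + O**2)
J(p(-4, 3), -1)*(-345) = ((-1)**2 + (5*3)**2)*(-345) = (1 + 15**2)*(-345) = (1 + 225)*(-345) = 226*(-345) = -77970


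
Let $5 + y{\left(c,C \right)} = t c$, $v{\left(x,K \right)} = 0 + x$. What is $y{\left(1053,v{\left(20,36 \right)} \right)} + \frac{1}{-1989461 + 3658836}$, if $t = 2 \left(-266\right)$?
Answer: $- \frac{935185544374}{1669375} \approx -5.602 \cdot 10^{5}$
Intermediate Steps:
$v{\left(x,K \right)} = x$
$t = -532$
$y{\left(c,C \right)} = -5 - 532 c$
$y{\left(1053,v{\left(20,36 \right)} \right)} + \frac{1}{-1989461 + 3658836} = \left(-5 - 560196\right) + \frac{1}{-1989461 + 3658836} = \left(-5 - 560196\right) + \frac{1}{1669375} = -560201 + \frac{1}{1669375} = - \frac{935185544374}{1669375}$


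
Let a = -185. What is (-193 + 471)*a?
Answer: -51430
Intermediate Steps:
(-193 + 471)*a = (-193 + 471)*(-185) = 278*(-185) = -51430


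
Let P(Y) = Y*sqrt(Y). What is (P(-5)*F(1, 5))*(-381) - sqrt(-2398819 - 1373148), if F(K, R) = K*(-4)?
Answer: I*(-sqrt(3771967) - 7620*sqrt(5)) ≈ -18981.0*I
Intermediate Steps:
F(K, R) = -4*K
P(Y) = Y**(3/2)
(P(-5)*F(1, 5))*(-381) - sqrt(-2398819 - 1373148) = ((-5)**(3/2)*(-4*1))*(-381) - sqrt(-2398819 - 1373148) = (-5*I*sqrt(5)*(-4))*(-381) - sqrt(-3771967) = (20*I*sqrt(5))*(-381) - I*sqrt(3771967) = -7620*I*sqrt(5) - I*sqrt(3771967) = -I*sqrt(3771967) - 7620*I*sqrt(5)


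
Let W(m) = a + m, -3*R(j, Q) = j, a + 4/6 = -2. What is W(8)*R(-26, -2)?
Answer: 416/9 ≈ 46.222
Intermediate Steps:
a = -8/3 (a = -⅔ - 2 = -8/3 ≈ -2.6667)
R(j, Q) = -j/3
W(m) = -8/3 + m
W(8)*R(-26, -2) = (-8/3 + 8)*(-⅓*(-26)) = (16/3)*(26/3) = 416/9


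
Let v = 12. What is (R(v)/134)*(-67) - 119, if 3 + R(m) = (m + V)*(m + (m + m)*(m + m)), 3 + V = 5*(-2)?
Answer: 353/2 ≈ 176.50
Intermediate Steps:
V = -13 (V = -3 + 5*(-2) = -3 - 10 = -13)
R(m) = -3 + (-13 + m)*(m + 4*m²) (R(m) = -3 + (m - 13)*(m + (m + m)*(m + m)) = -3 + (-13 + m)*(m + (2*m)*(2*m)) = -3 + (-13 + m)*(m + 4*m²))
(R(v)/134)*(-67) - 119 = ((-3 - 51*12² - 13*12 + 4*12³)/134)*(-67) - 119 = ((-3 - 51*144 - 156 + 4*1728)*(1/134))*(-67) - 119 = ((-3 - 7344 - 156 + 6912)*(1/134))*(-67) - 119 = -591*1/134*(-67) - 119 = -591/134*(-67) - 119 = 591/2 - 119 = 353/2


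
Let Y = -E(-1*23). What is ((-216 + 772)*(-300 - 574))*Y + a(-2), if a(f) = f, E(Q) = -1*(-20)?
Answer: 9718878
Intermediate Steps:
E(Q) = 20
Y = -20 (Y = -1*20 = -20)
((-216 + 772)*(-300 - 574))*Y + a(-2) = ((-216 + 772)*(-300 - 574))*(-20) - 2 = (556*(-874))*(-20) - 2 = -485944*(-20) - 2 = 9718880 - 2 = 9718878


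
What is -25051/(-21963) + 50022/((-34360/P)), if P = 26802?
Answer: -7361176474703/188662170 ≈ -39018.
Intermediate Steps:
-25051/(-21963) + 50022/((-34360/P)) = -25051/(-21963) + 50022/((-34360/26802)) = -25051*(-1/21963) + 50022/((-34360*1/26802)) = 25051/21963 + 50022/(-17180/13401) = 25051/21963 + 50022*(-13401/17180) = 25051/21963 - 335172411/8590 = -7361176474703/188662170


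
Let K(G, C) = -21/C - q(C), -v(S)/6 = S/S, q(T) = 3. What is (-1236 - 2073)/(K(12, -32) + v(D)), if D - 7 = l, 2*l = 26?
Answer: 35296/89 ≈ 396.58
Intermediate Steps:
l = 13 (l = (½)*26 = 13)
D = 20 (D = 7 + 13 = 20)
v(S) = -6 (v(S) = -6*S/S = -6*1 = -6)
K(G, C) = -3 - 21/C (K(G, C) = -21/C - 1*3 = -21/C - 3 = -3 - 21/C)
(-1236 - 2073)/(K(12, -32) + v(D)) = (-1236 - 2073)/((-3 - 21/(-32)) - 6) = -3309/((-3 - 21*(-1/32)) - 6) = -3309/((-3 + 21/32) - 6) = -3309/(-75/32 - 6) = -3309/(-267/32) = -3309*(-32/267) = 35296/89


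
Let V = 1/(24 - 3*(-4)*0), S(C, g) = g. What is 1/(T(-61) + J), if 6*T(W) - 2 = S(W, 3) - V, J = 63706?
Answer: 144/9173783 ≈ 1.5697e-5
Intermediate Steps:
V = 1/24 (V = 1/(24 + 12*0) = 1/(24 + 0) = 1/24 ≈ 0.041667)
T(W) = 119/144 (T(W) = 1/3 + (3 - 1*1/24)/6 = 1/3 + (3 - 1/24)/6 = 1/3 + (1/6)*(71/24) = 1/3 + 71/144 = 119/144)
1/(T(-61) + J) = 1/(119/144 + 63706) = 1/(9173783/144) = 144/9173783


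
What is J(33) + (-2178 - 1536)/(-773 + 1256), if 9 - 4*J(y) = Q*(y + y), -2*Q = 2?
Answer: 7123/644 ≈ 11.061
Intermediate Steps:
Q = -1 (Q = -½*2 = -1)
J(y) = 9/4 + y/2 (J(y) = 9/4 - (-1)*(y + y)/4 = 9/4 - (-1)*2*y/4 = 9/4 - (-1)*y/2 = 9/4 + y/2)
J(33) + (-2178 - 1536)/(-773 + 1256) = (9/4 + (½)*33) + (-2178 - 1536)/(-773 + 1256) = (9/4 + 33/2) - 3714/483 = 75/4 - 3714*1/483 = 75/4 - 1238/161 = 7123/644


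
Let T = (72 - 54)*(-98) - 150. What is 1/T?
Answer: -1/1914 ≈ -0.00052247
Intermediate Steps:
T = -1914 (T = 18*(-98) - 150 = -1764 - 150 = -1914)
1/T = 1/(-1914) = -1/1914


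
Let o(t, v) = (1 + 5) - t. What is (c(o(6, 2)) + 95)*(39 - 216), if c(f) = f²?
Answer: -16815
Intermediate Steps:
o(t, v) = 6 - t
(c(o(6, 2)) + 95)*(39 - 216) = ((6 - 1*6)² + 95)*(39 - 216) = ((6 - 6)² + 95)*(-177) = (0² + 95)*(-177) = (0 + 95)*(-177) = 95*(-177) = -16815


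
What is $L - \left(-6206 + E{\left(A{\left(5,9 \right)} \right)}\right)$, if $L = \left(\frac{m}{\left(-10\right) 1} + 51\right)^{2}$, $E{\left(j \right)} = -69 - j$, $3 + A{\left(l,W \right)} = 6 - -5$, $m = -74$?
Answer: $\frac{242339}{25} \approx 9693.6$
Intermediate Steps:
$A{\left(l,W \right)} = 8$ ($A{\left(l,W \right)} = -3 + \left(6 - -5\right) = -3 + \left(6 + 5\right) = -3 + 11 = 8$)
$L = \frac{85264}{25}$ ($L = \left(- \frac{74}{\left(-10\right) 1} + 51\right)^{2} = \left(- \frac{74}{-10} + 51\right)^{2} = \left(\left(-74\right) \left(- \frac{1}{10}\right) + 51\right)^{2} = \left(\frac{37}{5} + 51\right)^{2} = \left(\frac{292}{5}\right)^{2} = \frac{85264}{25} \approx 3410.6$)
$L - \left(-6206 + E{\left(A{\left(5,9 \right)} \right)}\right) = \frac{85264}{25} + \left(6206 - \left(-69 - 8\right)\right) = \frac{85264}{25} + \left(6206 - -77\right) = \frac{85264}{25} + \left(6206 + 77\right) = \frac{85264}{25} + 6283 = \frac{242339}{25}$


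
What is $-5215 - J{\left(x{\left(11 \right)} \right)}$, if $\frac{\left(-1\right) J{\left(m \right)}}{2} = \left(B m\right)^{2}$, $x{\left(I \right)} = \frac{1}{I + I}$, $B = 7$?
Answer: $- \frac{1261981}{242} \approx -5214.8$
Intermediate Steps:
$x{\left(I \right)} = \frac{1}{2 I}$
$J{\left(m \right)} = - 98 m^{2}$ ($J{\left(m \right)} = - 2 \left(7 m\right)^{2} = - 2 \cdot 49 m^{2} = - 98 m^{2}$)
$-5215 - J{\left(x{\left(11 \right)} \right)} = -5215 - - 98 \left(\frac{1}{2 \cdot 11}\right)^{2} = -5215 - - 98 \left(\frac{1}{2} \cdot \frac{1}{11}\right)^{2} = -5215 - - \frac{98}{484} = -5215 - \left(-98\right) \frac{1}{484} = -5215 - - \frac{49}{242} = -5215 + \frac{49}{242} = - \frac{1261981}{242}$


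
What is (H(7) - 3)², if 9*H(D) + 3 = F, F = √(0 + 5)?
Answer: (30 - √5)²/81 ≈ 9.5165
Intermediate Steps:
F = √5 ≈ 2.2361
H(D) = -⅓ + √5/9
(H(7) - 3)² = ((-⅓ + √5/9) - 3)² = (-10/3 + √5/9)²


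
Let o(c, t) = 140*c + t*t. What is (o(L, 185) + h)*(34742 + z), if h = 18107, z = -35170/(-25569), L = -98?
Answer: 34301100245216/25569 ≈ 1.3415e+9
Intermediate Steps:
o(c, t) = t² + 140*c (o(c, t) = 140*c + t² = t² + 140*c)
z = 35170/25569 (z = -35170*(-1/25569) = 35170/25569 ≈ 1.3755)
(o(L, 185) + h)*(34742 + z) = ((185² + 140*(-98)) + 18107)*(34742 + 35170/25569) = ((34225 - 13720) + 18107)*(888353368/25569) = (20505 + 18107)*(888353368/25569) = 38612*(888353368/25569) = 34301100245216/25569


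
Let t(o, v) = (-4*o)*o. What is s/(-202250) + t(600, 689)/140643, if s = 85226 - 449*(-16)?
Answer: -3380409107/316056075 ≈ -10.696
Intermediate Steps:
t(o, v) = -4*o²
s = 92410 (s = 85226 + 7184 = 92410)
s/(-202250) + t(600, 689)/140643 = 92410/(-202250) - 4*600²/140643 = 92410*(-1/202250) - 4*360000*(1/140643) = -9241/20225 - 1440000*1/140643 = -9241/20225 - 160000/15627 = -3380409107/316056075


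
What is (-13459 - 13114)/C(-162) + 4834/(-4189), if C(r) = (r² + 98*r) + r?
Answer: -160650101/42752934 ≈ -3.7576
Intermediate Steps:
C(r) = r² + 99*r
(-13459 - 13114)/C(-162) + 4834/(-4189) = (-13459 - 13114)/((-162*(99 - 162))) + 4834/(-4189) = -26573/((-162*(-63))) + 4834*(-1/4189) = -26573/10206 - 4834/4189 = -160650101/42752934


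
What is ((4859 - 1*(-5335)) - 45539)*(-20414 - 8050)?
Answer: 1006060080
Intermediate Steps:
((4859 - 1*(-5335)) - 45539)*(-20414 - 8050) = ((4859 + 5335) - 45539)*(-28464) = (10194 - 45539)*(-28464) = -35345*(-28464) = 1006060080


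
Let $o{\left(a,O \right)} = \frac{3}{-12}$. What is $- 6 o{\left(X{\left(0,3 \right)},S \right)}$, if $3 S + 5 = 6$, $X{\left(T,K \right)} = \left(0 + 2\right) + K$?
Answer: $\frac{3}{2} \approx 1.5$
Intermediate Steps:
$X{\left(T,K \right)} = 2 + K$
$S = \frac{1}{3}$ ($S = - \frac{5}{3} + \frac{1}{3} \cdot 6 = - \frac{5}{3} + 2 = \frac{1}{3} \approx 0.33333$)
$o{\left(a,O \right)} = - \frac{1}{4}$ ($o{\left(a,O \right)} = 3 \left(- \frac{1}{12}\right) = - \frac{1}{4}$)
$- 6 o{\left(X{\left(0,3 \right)},S \right)} = \left(-6\right) \left(- \frac{1}{4}\right) = \frac{3}{2}$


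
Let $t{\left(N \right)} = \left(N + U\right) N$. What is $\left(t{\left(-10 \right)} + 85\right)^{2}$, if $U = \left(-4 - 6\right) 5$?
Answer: $469225$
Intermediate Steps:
$U = -50$ ($U = \left(-4 - 6\right) 5 = \left(-10\right) 5 = -50$)
$t{\left(N \right)} = N \left(-50 + N\right)$ ($t{\left(N \right)} = \left(N - 50\right) N = \left(-50 + N\right) N = N \left(-50 + N\right)$)
$\left(t{\left(-10 \right)} + 85\right)^{2} = \left(- 10 \left(-50 - 10\right) + 85\right)^{2} = \left(\left(-10\right) \left(-60\right) + 85\right)^{2} = \left(600 + 85\right)^{2} = 685^{2} = 469225$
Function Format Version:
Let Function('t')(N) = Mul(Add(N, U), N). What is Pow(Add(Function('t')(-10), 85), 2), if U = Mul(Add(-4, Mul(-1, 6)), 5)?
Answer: 469225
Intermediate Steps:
U = -50 (U = Mul(Add(-4, -6), 5) = Mul(-10, 5) = -50)
Function('t')(N) = Mul(N, Add(-50, N)) (Function('t')(N) = Mul(Add(N, -50), N) = Mul(Add(-50, N), N) = Mul(N, Add(-50, N)))
Pow(Add(Function('t')(-10), 85), 2) = Pow(Add(Mul(-10, Add(-50, -10)), 85), 2) = Pow(Add(Mul(-10, -60), 85), 2) = Pow(Add(600, 85), 2) = Pow(685, 2) = 469225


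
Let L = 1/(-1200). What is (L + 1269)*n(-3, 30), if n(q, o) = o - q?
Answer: 16750789/400 ≈ 41877.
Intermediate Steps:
L = -1/1200 ≈ -0.00083333
(L + 1269)*n(-3, 30) = (-1/1200 + 1269)*(30 - 1*(-3)) = 1522799*(30 + 3)/1200 = (1522799/1200)*33 = 16750789/400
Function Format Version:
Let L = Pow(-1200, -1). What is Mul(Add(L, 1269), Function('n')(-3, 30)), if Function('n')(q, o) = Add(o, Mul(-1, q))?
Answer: Rational(16750789, 400) ≈ 41877.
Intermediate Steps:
L = Rational(-1, 1200) ≈ -0.00083333
Mul(Add(L, 1269), Function('n')(-3, 30)) = Mul(Add(Rational(-1, 1200), 1269), Add(30, Mul(-1, -3))) = Mul(Rational(1522799, 1200), Add(30, 3)) = Mul(Rational(1522799, 1200), 33) = Rational(16750789, 400)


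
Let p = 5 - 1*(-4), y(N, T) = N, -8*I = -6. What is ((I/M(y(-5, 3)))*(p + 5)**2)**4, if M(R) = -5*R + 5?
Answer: 5764801/10000 ≈ 576.48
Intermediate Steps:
I = 3/4 (I = -1/8*(-6) = 3/4 ≈ 0.75000)
p = 9 (p = 5 + 4 = 9)
M(R) = 5 - 5*R
((I/M(y(-5, 3)))*(p + 5)**2)**4 = ((3/(4*(5 - 5*(-5))))*(9 + 5)**2)**4 = ((3/(4*(5 + 25)))*14**2)**4 = (((3/4)/30)*196)**4 = (((3/4)*(1/30))*196)**4 = ((1/40)*196)**4 = (49/10)**4 = 5764801/10000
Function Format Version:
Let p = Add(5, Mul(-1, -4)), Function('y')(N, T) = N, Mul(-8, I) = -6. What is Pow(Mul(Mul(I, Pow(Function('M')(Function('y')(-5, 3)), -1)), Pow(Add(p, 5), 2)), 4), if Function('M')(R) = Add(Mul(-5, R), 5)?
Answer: Rational(5764801, 10000) ≈ 576.48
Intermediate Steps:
I = Rational(3, 4) (I = Mul(Rational(-1, 8), -6) = Rational(3, 4) ≈ 0.75000)
p = 9 (p = Add(5, 4) = 9)
Function('M')(R) = Add(5, Mul(-5, R))
Pow(Mul(Mul(I, Pow(Function('M')(Function('y')(-5, 3)), -1)), Pow(Add(p, 5), 2)), 4) = Pow(Mul(Mul(Rational(3, 4), Pow(Add(5, Mul(-5, -5)), -1)), Pow(Add(9, 5), 2)), 4) = Pow(Mul(Mul(Rational(3, 4), Pow(Add(5, 25), -1)), Pow(14, 2)), 4) = Pow(Mul(Mul(Rational(3, 4), Pow(30, -1)), 196), 4) = Pow(Mul(Mul(Rational(3, 4), Rational(1, 30)), 196), 4) = Pow(Mul(Rational(1, 40), 196), 4) = Pow(Rational(49, 10), 4) = Rational(5764801, 10000)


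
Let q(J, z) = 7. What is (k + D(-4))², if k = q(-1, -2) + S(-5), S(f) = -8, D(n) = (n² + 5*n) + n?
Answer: 81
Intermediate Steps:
D(n) = n² + 6*n
k = -1 (k = 7 - 8 = -1)
(k + D(-4))² = (-1 - 4*(6 - 4))² = (-1 - 4*2)² = (-1 - 8)² = (-9)² = 81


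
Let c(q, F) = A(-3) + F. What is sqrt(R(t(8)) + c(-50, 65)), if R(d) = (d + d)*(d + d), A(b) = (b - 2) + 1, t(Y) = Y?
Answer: sqrt(317) ≈ 17.805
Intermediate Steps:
A(b) = -1 + b (A(b) = (-2 + b) + 1 = -1 + b)
R(d) = 4*d**2 (R(d) = (2*d)*(2*d) = 4*d**2)
c(q, F) = -4 + F (c(q, F) = (-1 - 3) + F = -4 + F)
sqrt(R(t(8)) + c(-50, 65)) = sqrt(4*8**2 + (-4 + 65)) = sqrt(4*64 + 61) = sqrt(256 + 61) = sqrt(317)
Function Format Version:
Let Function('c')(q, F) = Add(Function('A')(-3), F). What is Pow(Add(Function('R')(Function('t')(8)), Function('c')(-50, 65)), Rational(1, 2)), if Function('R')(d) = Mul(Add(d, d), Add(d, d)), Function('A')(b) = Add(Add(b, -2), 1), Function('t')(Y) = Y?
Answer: Pow(317, Rational(1, 2)) ≈ 17.805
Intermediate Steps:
Function('A')(b) = Add(-1, b) (Function('A')(b) = Add(Add(-2, b), 1) = Add(-1, b))
Function('R')(d) = Mul(4, Pow(d, 2)) (Function('R')(d) = Mul(Mul(2, d), Mul(2, d)) = Mul(4, Pow(d, 2)))
Function('c')(q, F) = Add(-4, F) (Function('c')(q, F) = Add(Add(-1, -3), F) = Add(-4, F))
Pow(Add(Function('R')(Function('t')(8)), Function('c')(-50, 65)), Rational(1, 2)) = Pow(Add(Mul(4, Pow(8, 2)), Add(-4, 65)), Rational(1, 2)) = Pow(Add(Mul(4, 64), 61), Rational(1, 2)) = Pow(Add(256, 61), Rational(1, 2)) = Pow(317, Rational(1, 2))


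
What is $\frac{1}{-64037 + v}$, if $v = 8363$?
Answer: $- \frac{1}{55674} \approx -1.7962 \cdot 10^{-5}$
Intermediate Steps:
$\frac{1}{-64037 + v} = \frac{1}{-64037 + 8363} = \frac{1}{-55674} = - \frac{1}{55674}$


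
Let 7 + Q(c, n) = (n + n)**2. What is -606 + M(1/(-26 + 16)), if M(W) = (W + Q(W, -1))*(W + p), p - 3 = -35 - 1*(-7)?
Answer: -52819/100 ≈ -528.19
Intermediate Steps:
Q(c, n) = -7 + 4*n**2 (Q(c, n) = -7 + (n + n)**2 = -7 + (2*n)**2 = -7 + 4*n**2)
p = -25 (p = 3 + (-35 - 1*(-7)) = 3 + (-35 + 7) = 3 - 28 = -25)
M(W) = (-25 + W)*(-3 + W) (M(W) = (W + (-7 + 4*(-1)**2))*(W - 25) = (W + (-7 + 4*1))*(-25 + W) = (W + (-7 + 4))*(-25 + W) = (W - 3)*(-25 + W) = (-3 + W)*(-25 + W) = (-25 + W)*(-3 + W))
-606 + M(1/(-26 + 16)) = -606 + (75 + (1/(-26 + 16))**2 - 28/(-26 + 16)) = -606 + (75 + (1/(-10))**2 - 28/(-10)) = -606 + (75 + (-1/10)**2 - 28*(-1/10)) = -606 + (75 + 1/100 + 14/5) = -606 + 7781/100 = -52819/100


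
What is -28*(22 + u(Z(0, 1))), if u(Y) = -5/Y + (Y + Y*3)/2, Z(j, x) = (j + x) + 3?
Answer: -805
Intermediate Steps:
Z(j, x) = 3 + j + x
u(Y) = -5/Y + 2*Y (u(Y) = -5/Y + (Y + 3*Y)*(1/2) = -5/Y + (4*Y)*(1/2) = -5/Y + 2*Y)
-28*(22 + u(Z(0, 1))) = -28*(22 + (-5/(3 + 0 + 1) + 2*(3 + 0 + 1))) = -28*(22 + (-5/4 + 2*4)) = -28*(22 + (-5*1/4 + 8)) = -28*(22 + (-5/4 + 8)) = -28*(22 + 27/4) = -28*115/4 = -805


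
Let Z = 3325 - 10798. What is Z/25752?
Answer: -2491/8584 ≈ -0.29019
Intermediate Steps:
Z = -7473
Z/25752 = -7473/25752 = -7473*1/25752 = -2491/8584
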